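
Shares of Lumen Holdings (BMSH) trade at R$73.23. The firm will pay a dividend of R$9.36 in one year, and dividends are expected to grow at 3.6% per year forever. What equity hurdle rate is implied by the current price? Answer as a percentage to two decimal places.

16.38%

Rearranging the constant-growth DDM: r = D₁/P₀ + g.
r = 9.3600 / 73.23 + 0.036 = 0.12782 + 0.036 = 0.16382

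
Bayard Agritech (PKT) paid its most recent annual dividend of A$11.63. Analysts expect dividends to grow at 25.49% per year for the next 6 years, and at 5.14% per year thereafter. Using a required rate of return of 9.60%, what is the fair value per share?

A$732.84

Two-stage DDM. Project D₁…D_6 at 0.2549, terminal growth 0.0514, discount at r = 0.096.
D_1 = 14.5945
D_2 = 18.3146
D_3 = 22.9830
D_4 = 28.8414
D_5 = 36.1931
D_6 = 45.4187
Terminal value at t=6: TV = D_7/(r−g) = 47.7532/(0.096−0.0514) = 1070.6994
P₀ = 14.5945/(1+0.096)^1 + 18.3146/(1+0.096)^2 + 22.9830/(1+0.096)^3 + 28.8414/(1+0.096)^4 + 36.1931/(1+0.096)^5 + 45.4187/(1+0.096)^6 + 1070.6994/(1+0.096)^6 = 732.8365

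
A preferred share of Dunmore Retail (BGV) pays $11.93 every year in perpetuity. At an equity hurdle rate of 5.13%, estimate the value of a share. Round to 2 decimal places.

Zero-growth DDM (perpetuity): P₀ = D/r = 11.93 / 0.0513 = 232.5536

$232.55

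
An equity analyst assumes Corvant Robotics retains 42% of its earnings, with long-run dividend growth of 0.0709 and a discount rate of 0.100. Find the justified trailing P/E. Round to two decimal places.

21.34

Payout ratio b = 1 − 0.42 = 0.58.
Justified trailing P/E = b(1+g)/(r−g) = 0.58×(1+0.0709)/(0.1−0.0709) = 21.3444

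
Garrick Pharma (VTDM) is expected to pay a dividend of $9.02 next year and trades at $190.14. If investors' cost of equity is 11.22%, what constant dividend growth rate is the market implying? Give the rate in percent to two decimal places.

From P₀ = D₁/(r − g), the implied growth is g = r − D₁/P₀.
g = 0.1122 − 9.02/190.14 = 0.1122 − 0.04744 = 0.06476

6.48%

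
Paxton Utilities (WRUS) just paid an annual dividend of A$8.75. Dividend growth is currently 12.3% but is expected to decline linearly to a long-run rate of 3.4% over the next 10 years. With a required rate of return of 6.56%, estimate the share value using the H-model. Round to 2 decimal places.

H-model: P₀ = D₀[(1+g_L) + H(g_S−g_L)]/(r−g_L), with H = 10/2 = 5.
P₀ = 8.75 × [(1+0.034) + 5×(0.123−0.034)] / (0.0656−0.034)
   = 8.75 × 1.4790 / 0.0316 = 409.5332

A$409.53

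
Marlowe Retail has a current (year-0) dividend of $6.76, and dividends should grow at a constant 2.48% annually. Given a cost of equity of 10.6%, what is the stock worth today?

$85.32

Gordon growth model: P₀ = D₁/(r − g). D₁ = 6.76 × (1 + 0.0248) = 6.9276.
P₀ = 6.9276 / (0.106 − 0.0248) = 6.9276 / 0.0812 = 85.3159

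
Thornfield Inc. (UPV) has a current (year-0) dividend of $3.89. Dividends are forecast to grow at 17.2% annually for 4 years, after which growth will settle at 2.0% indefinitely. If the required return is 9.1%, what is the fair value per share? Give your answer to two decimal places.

$93.09

Two-stage DDM. Project D₁…D_4 at 0.172, terminal growth 0.02, discount at r = 0.091.
D_1 = 4.5591
D_2 = 5.3432
D_3 = 6.2623
D_4 = 7.3394
Terminal value at t=4: TV = D_5/(r−g) = 7.4862/(0.091−0.02) = 105.4391
P₀ = 4.5591/(1+0.091)^1 + 5.3432/(1+0.091)^2 + 6.2623/(1+0.091)^3 + 7.3394/(1+0.091)^4 + 105.4391/(1+0.091)^4 = 93.0928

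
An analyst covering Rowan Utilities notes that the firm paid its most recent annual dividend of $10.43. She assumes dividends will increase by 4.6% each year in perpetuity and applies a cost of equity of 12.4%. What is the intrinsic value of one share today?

$139.87

Gordon growth model: P₀ = D₁/(r − g). D₁ = 10.43 × (1 + 0.046) = 10.9098.
P₀ = 10.9098 / (0.124 − 0.046) = 10.9098 / 0.078 = 139.8690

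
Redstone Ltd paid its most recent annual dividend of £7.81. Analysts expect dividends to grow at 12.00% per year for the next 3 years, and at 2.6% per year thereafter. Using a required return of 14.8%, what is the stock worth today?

£83.30

Two-stage DDM. Project D₁…D_3 at 0.12, terminal growth 0.026, discount at r = 0.148.
D_1 = 8.7472
D_2 = 9.7969
D_3 = 10.9725
Terminal value at t=3: TV = D_4/(r−g) = 11.2578/(0.148−0.026) = 92.2768
P₀ = 8.7472/(1+0.148)^1 + 9.7969/(1+0.148)^2 + 10.9725/(1+0.148)^3 + 92.2768/(1+0.148)^3 = 83.2967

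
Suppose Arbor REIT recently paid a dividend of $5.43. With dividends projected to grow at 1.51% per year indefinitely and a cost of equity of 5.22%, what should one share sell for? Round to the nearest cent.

Gordon growth model: P₀ = D₁/(r − g). D₁ = 5.43 × (1 + 0.0151) = 5.5120.
P₀ = 5.5120 / (0.0522 − 0.0151) = 5.5120 / 0.0371 = 148.5712

$148.57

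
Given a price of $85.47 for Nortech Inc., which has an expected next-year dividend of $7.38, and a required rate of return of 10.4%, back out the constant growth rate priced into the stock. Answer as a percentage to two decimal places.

From P₀ = D₁/(r − g), the implied growth is g = r − D₁/P₀.
g = 0.104 − 7.38/85.47 = 0.104 − 0.08635 = 0.01765

1.77%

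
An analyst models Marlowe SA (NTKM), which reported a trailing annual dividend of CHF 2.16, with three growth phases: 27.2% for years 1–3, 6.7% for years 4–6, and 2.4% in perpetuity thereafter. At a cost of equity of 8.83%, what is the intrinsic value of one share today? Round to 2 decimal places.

Three-stage DDM. Project D₁…D_6; terminal Gordon value at t=6 with g = 0.024; discount at r = 0.0883.
D_1 = 2.7475
D_2 = 3.4948
D_3 = 4.4454
D_4 = 4.7433
D_5 = 5.0611
D_6 = 5.4002
TV_6 = 5.5298/(0.0883−0.024) = 85.9998
P₀ = Σ Dₜ/(1+r)ᵗ + TV_6/(1+r)^6 = 70.6322

CHF 70.63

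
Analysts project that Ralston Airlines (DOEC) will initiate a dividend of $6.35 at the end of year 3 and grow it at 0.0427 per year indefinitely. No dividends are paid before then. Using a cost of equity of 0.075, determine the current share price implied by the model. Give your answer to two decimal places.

$170.12

Deferred-dividend DDM. At t=2 the remaining stream is a growing perpetuity with first payment D_3 = 6.35.
V_2 = D_3/(r−g) = 6.35/(0.075−0.0427) = 196.5944
P₀ = V_2/(1+r)^2 = 196.5944/(1+0.075)^2 = 170.1196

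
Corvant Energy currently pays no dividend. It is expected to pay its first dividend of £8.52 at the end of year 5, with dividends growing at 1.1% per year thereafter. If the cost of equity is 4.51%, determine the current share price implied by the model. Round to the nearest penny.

Deferred-dividend DDM. At t=4 the remaining stream is a growing perpetuity with first payment D_5 = 8.52.
V_4 = D_5/(r−g) = 8.52/(0.0451−0.011) = 249.8534
P₀ = V_4/(1+r)^4 = 249.8534/(1+0.0451)^4 = 209.4372

£209.44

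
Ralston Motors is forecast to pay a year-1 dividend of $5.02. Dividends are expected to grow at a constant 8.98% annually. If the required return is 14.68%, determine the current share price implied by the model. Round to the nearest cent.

$88.07

Gordon growth model: P₀ = D₁/(r − g), with D₁ = 5.02 given directly.
P₀ = 5.0200 / (0.1468 − 0.0898) = 5.0200 / 0.057 = 88.0702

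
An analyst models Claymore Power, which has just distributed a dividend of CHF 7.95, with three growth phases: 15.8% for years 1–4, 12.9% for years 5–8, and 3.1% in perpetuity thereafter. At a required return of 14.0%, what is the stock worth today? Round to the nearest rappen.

Three-stage DDM. Project D₁…D_8; terminal Gordon value at t=8 with g = 0.031; discount at r = 0.14.
D_1 = 9.2061
D_2 = 10.6607
D_3 = 12.3450
D_4 = 14.2956
D_5 = 16.1397
D_6 = 18.2217
D_7 = 20.5723
D_8 = 23.2261
TV_8 = 23.9462/(0.14−0.031) = 219.6895
P₀ = Σ Dₜ/(1+r)ᵗ + TV_8/(1+r)^8 = 143.1370

CHF 143.14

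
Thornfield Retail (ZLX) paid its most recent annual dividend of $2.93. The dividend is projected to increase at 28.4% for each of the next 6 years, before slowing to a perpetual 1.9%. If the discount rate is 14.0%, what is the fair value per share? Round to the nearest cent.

Two-stage DDM. Project D₁…D_6 at 0.284, terminal growth 0.019, discount at r = 0.14.
D_1 = 3.7621
D_2 = 4.8306
D_3 = 6.2024
D_4 = 7.9639
D_5 = 10.2257
D_6 = 13.1298
Terminal value at t=6: TV = D_7/(r−g) = 13.3793/(0.14−0.019) = 110.5724
P₀ = 3.7621/(1+0.14)^1 + 4.8306/(1+0.14)^2 + 6.2024/(1+0.14)^3 + 7.9639/(1+0.14)^4 + 10.2257/(1+0.14)^5 + 13.1298/(1+0.14)^6 + 110.5724/(1+0.14)^6 = 77.5868

$77.59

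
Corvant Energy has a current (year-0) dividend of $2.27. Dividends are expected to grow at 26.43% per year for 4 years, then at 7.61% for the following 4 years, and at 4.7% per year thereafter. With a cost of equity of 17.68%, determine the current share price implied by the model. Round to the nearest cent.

Three-stage DDM. Project D₁…D_8; terminal Gordon value at t=8 with g = 0.047; discount at r = 0.1768.
D_1 = 2.8700
D_2 = 3.6285
D_3 = 4.5875
D_4 = 5.8000
D_5 = 6.2414
D_6 = 6.7163
D_7 = 7.2274
D_8 = 7.7774
TV_8 = 8.1430/(0.1768−0.047) = 62.7349
P₀ = Σ Dₜ/(1+r)ᵗ + TV_8/(1+r)^8 = 37.6757

$37.68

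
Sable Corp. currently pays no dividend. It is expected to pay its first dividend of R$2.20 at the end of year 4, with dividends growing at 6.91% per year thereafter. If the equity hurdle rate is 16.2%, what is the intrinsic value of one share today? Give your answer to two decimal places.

R$15.09

Deferred-dividend DDM. At t=3 the remaining stream is a growing perpetuity with first payment D_4 = 2.20.
V_3 = D_4/(r−g) = 2.20/(0.162−0.0691) = 23.6814
P₀ = V_3/(1+r)^3 = 23.6814/(1+0.162)^3 = 15.0935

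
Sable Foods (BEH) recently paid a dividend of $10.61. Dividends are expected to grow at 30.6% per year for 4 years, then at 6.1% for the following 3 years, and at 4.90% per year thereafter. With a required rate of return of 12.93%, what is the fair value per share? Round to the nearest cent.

Three-stage DDM. Project D₁…D_7; terminal Gordon value at t=7 with g = 0.049; discount at r = 0.1293.
D_1 = 13.8567
D_2 = 18.0968
D_3 = 23.6344
D_4 = 30.8666
D_5 = 32.7494
D_6 = 34.7471
D_7 = 36.8667
TV_7 = 38.6732/(0.1293−0.049) = 481.6085
P₀ = Σ Dₜ/(1+r)ᵗ + TV_7/(1+r)^7 = 317.7720

$317.77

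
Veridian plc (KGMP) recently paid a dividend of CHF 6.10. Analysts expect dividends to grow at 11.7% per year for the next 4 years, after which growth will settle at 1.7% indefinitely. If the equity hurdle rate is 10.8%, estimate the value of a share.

Two-stage DDM. Project D₁…D_4 at 0.117, terminal growth 0.017, discount at r = 0.108.
D_1 = 6.8137
D_2 = 7.6109
D_3 = 8.5014
D_4 = 9.4960
Terminal value at t=4: TV = D_5/(r−g) = 9.6575/(0.108−0.017) = 106.1261
P₀ = 6.8137/(1+0.108)^1 + 7.6109/(1+0.108)^2 + 8.5014/(1+0.108)^3 + 9.4960/(1+0.108)^4 + 106.1261/(1+0.108)^4 = 95.3142

CHF 95.31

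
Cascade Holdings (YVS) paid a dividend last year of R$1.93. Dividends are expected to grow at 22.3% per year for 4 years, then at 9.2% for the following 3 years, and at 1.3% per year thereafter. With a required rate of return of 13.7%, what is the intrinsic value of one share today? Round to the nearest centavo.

R$35.15

Three-stage DDM. Project D₁…D_7; terminal Gordon value at t=7 with g = 0.013; discount at r = 0.137.
D_1 = 2.3604
D_2 = 2.8868
D_3 = 3.5305
D_4 = 4.3178
D_5 = 4.7150
D_6 = 5.1488
D_7 = 5.6225
TV_7 = 5.6956/(0.137−0.013) = 45.9324
P₀ = Σ Dₜ/(1+r)ᵗ + TV_7/(1+r)^7 = 35.1457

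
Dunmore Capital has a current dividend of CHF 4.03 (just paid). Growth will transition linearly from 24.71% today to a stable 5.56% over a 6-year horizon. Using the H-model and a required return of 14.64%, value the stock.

CHF 72.35

H-model: P₀ = D₀[(1+g_L) + H(g_S−g_L)]/(r−g_L), with H = 6/2 = 3.
P₀ = 4.03 × [(1+0.0556) + 3×(0.2471−0.0556)] / (0.1464−0.0556)
   = 4.03 × 1.6301 / 0.0908 = 72.3492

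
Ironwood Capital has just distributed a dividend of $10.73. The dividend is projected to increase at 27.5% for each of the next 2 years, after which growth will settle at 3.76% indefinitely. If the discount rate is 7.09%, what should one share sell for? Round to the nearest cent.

$501.91

Two-stage DDM. Project D₁…D_2 at 0.275, terminal growth 0.0376, discount at r = 0.0709.
D_1 = 13.6807
D_2 = 17.4430
Terminal value at t=2: TV = D_3/(r−g) = 18.0988/(0.0709−0.0376) = 543.5078
P₀ = 13.6807/(1+0.0709)^1 + 17.4430/(1+0.0709)^2 + 543.5078/(1+0.0709)^2 = 501.9080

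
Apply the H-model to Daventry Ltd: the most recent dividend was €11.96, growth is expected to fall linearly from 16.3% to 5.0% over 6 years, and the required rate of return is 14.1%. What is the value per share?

€182.55

H-model: P₀ = D₀[(1+g_L) + H(g_S−g_L)]/(r−g_L), with H = 6/2 = 3.
P₀ = 11.96 × [(1+0.05) + 3×(0.163−0.05)] / (0.141−0.05)
   = 11.96 × 1.3890 / 0.091 = 182.5543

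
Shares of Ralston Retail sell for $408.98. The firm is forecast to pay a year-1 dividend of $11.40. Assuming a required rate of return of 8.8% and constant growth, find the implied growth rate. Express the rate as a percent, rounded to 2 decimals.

6.01%

From P₀ = D₁/(r − g), the implied growth is g = r − D₁/P₀.
g = 0.088 − 11.40/408.98 = 0.088 − 0.02787 = 0.06013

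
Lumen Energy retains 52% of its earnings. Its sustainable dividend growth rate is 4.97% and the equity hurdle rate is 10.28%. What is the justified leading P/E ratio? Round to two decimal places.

Payout ratio b = 1 − 0.52 = 0.48.
Justified leading P/E = b/(r−g) = 0.48/(0.1028−0.0497) = 9.0395

9.04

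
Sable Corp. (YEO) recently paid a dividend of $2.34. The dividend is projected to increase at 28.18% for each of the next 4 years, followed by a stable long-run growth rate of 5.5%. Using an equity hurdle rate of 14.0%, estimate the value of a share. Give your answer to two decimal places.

Two-stage DDM. Project D₁…D_4 at 0.2818, terminal growth 0.055, discount at r = 0.14.
D_1 = 2.9994
D_2 = 3.8446
D_3 = 4.9281
D_4 = 6.3168
Terminal value at t=4: TV = D_5/(r−g) = 6.6642/(0.14−0.055) = 78.4026
P₀ = 2.9994/(1+0.14)^1 + 3.8446/(1+0.14)^2 + 4.9281/(1+0.14)^3 + 6.3168/(1+0.14)^4 + 78.4026/(1+0.14)^4 = 59.0764

$59.08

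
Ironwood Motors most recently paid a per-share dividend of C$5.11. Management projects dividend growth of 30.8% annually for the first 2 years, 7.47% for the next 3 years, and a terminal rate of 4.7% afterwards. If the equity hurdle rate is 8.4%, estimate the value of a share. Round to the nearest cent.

Three-stage DDM. Project D₁…D_5; terminal Gordon value at t=5 with g = 0.047; discount at r = 0.084.
D_1 = 6.6839
D_2 = 8.7425
D_3 = 9.3956
D_4 = 10.0974
D_5 = 10.8517
TV_5 = 11.3617/(0.084−0.047) = 307.0740
P₀ = Σ Dₜ/(1+r)ᵗ + TV_5/(1+r)^5 = 240.7074

C$240.71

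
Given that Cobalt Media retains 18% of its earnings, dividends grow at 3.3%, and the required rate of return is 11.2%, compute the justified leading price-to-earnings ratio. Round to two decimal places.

Payout ratio b = 1 − 0.18 = 0.82.
Justified leading P/E = b/(r−g) = 0.82/(0.112−0.033) = 10.3797

10.38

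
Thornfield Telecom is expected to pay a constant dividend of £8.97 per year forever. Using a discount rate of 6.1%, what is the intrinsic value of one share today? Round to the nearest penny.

Zero-growth DDM (perpetuity): P₀ = D/r = 8.97 / 0.061 = 147.0492

£147.05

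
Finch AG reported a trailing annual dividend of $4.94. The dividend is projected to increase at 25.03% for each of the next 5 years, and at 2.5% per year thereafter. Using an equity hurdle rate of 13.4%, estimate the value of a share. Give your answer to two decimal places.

Two-stage DDM. Project D₁…D_5 at 0.2503, terminal growth 0.025, discount at r = 0.134.
D_1 = 6.1765
D_2 = 7.7225
D_3 = 9.6554
D_4 = 12.0721
D_5 = 15.0938
Terminal value at t=5: TV = D_6/(r−g) = 15.4711/(0.134−0.025) = 141.9370
P₀ = 6.1765/(1+0.134)^1 + 7.7225/(1+0.134)^2 + 9.6554/(1+0.134)^3 + 12.0721/(1+0.134)^4 + 15.0938/(1+0.134)^5 + 141.9370/(1+0.134)^5 = 109.1105

$109.11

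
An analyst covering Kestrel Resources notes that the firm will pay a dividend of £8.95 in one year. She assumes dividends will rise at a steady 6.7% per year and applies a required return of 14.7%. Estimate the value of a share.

Gordon growth model: P₀ = D₁/(r − g), with D₁ = 8.95 given directly.
P₀ = 8.9500 / (0.147 − 0.067) = 8.9500 / 0.08 = 111.8750

£111.88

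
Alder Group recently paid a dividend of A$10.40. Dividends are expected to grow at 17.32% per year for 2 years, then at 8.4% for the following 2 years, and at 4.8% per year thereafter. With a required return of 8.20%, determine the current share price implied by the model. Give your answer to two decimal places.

A$426.30

Three-stage DDM. Project D₁…D_4; terminal Gordon value at t=4 with g = 0.048; discount at r = 0.082.
D_1 = 12.2013
D_2 = 14.3145
D_3 = 15.5170
D_4 = 16.8204
TV_4 = 17.6278/(0.082−0.048) = 518.4637
P₀ = Σ Dₜ/(1+r)ᵗ + TV_4/(1+r)^4 = 426.3022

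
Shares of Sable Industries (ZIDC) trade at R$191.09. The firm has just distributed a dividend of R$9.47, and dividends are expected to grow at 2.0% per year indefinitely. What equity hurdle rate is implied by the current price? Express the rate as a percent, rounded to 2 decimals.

7.05%

Rearranging the constant-growth DDM: r = D₁/P₀ + g.
D₁ = 9.47 × (1 + 0.02) = 9.6594.
r = 9.6594 / 191.09 + 0.02 = 0.05055 + 0.02 = 0.07055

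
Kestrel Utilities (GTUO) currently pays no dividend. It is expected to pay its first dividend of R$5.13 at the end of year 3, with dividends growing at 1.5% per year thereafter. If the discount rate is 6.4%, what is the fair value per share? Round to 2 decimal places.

R$92.48

Deferred-dividend DDM. At t=2 the remaining stream is a growing perpetuity with first payment D_3 = 5.13.
V_2 = D_3/(r−g) = 5.13/(0.064−0.015) = 104.6939
P₀ = V_2/(1+r)^2 = 104.6939/(1+0.064)^2 = 92.4779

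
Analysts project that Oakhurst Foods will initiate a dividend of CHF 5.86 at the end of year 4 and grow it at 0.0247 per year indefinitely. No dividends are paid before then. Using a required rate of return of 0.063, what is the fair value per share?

CHF 127.38

Deferred-dividend DDM. At t=3 the remaining stream is a growing perpetuity with first payment D_4 = 5.86.
V_3 = D_4/(r−g) = 5.86/(0.063−0.0247) = 153.0026
P₀ = V_3/(1+r)^3 = 153.0026/(1+0.063)^3 = 127.3794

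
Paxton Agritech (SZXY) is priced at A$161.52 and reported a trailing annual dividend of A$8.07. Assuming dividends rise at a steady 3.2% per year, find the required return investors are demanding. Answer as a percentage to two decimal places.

Rearranging the constant-growth DDM: r = D₁/P₀ + g.
D₁ = 8.07 × (1 + 0.032) = 8.3282.
r = 8.3282 / 161.52 + 0.032 = 0.05156 + 0.032 = 0.08356

8.36%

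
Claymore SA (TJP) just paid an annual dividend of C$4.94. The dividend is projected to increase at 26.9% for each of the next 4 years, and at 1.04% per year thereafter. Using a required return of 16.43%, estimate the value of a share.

Two-stage DDM. Project D₁…D_4 at 0.269, terminal growth 0.0104, discount at r = 0.1643.
D_1 = 6.2689
D_2 = 7.9552
D_3 = 10.0951
D_4 = 12.8107
Terminal value at t=4: TV = D_5/(r−g) = 12.9439/(0.1643−0.0104) = 84.1062
P₀ = 6.2689/(1+0.1643)^1 + 7.9552/(1+0.1643)^2 + 10.0951/(1+0.1643)^3 + 12.8107/(1+0.1643)^4 + 84.1062/(1+0.1643)^4 = 70.3888

C$70.39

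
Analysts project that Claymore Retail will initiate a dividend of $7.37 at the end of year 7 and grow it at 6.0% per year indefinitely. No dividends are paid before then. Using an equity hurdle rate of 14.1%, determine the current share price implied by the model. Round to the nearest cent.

Deferred-dividend DDM. At t=6 the remaining stream is a growing perpetuity with first payment D_7 = 7.37.
V_6 = D_7/(r−g) = 7.37/(0.141−0.06) = 90.9877
P₀ = V_6/(1+r)^6 = 90.9877/(1+0.141)^6 = 41.2352

$41.24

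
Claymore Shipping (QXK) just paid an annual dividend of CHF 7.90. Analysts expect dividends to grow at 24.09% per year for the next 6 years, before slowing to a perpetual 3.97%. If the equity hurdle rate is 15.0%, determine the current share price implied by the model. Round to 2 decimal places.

CHF 179.93

Two-stage DDM. Project D₁…D_6 at 0.2409, terminal growth 0.0397, discount at r = 0.15.
D_1 = 9.8031
D_2 = 12.1647
D_3 = 15.0952
D_4 = 18.7316
D_5 = 23.2440
D_6 = 28.8435
Terminal value at t=6: TV = D_7/(r−g) = 29.9886/(0.15−0.0397) = 271.8819
P₀ = 9.8031/(1+0.15)^1 + 12.1647/(1+0.15)^2 + 15.0952/(1+0.15)^3 + 18.7316/(1+0.15)^4 + 23.2440/(1+0.15)^5 + 28.8435/(1+0.15)^6 + 271.8819/(1+0.15)^6 = 179.9261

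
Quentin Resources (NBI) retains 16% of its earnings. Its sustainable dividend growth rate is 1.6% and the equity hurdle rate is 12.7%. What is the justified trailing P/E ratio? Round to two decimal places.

7.69

Payout ratio b = 1 − 0.16 = 0.84.
Justified trailing P/E = b(1+g)/(r−g) = 0.84×(1+0.016)/(0.127−0.016) = 7.6886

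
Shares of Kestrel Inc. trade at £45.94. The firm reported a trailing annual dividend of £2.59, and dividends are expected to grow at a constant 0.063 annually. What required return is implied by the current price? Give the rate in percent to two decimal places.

Rearranging the constant-growth DDM: r = D₁/P₀ + g.
D₁ = 2.59 × (1 + 0.063) = 2.7532.
r = 2.7532 / 45.94 + 0.063 = 0.05993 + 0.063 = 0.12293

12.29%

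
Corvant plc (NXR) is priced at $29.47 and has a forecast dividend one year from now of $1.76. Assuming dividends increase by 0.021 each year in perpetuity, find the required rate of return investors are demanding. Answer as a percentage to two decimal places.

8.07%

Rearranging the constant-growth DDM: r = D₁/P₀ + g.
r = 1.7600 / 29.47 + 0.021 = 0.05972 + 0.021 = 0.08072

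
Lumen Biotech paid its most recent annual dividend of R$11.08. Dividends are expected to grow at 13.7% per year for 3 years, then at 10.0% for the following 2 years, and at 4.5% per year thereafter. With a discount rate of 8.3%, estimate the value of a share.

Three-stage DDM. Project D₁…D_5; terminal Gordon value at t=5 with g = 0.045; discount at r = 0.083.
D_1 = 12.5980
D_2 = 14.3239
D_3 = 16.2863
D_4 = 17.9149
D_5 = 19.7064
TV_5 = 20.5932/(0.083−0.045) = 541.9250
P₀ = Σ Dₜ/(1+r)ᵗ + TV_5/(1+r)^5 = 426.6610

R$426.66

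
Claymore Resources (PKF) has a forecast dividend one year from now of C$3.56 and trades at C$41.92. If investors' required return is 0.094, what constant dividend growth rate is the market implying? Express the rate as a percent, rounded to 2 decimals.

0.91%

From P₀ = D₁/(r − g), the implied growth is g = r − D₁/P₀.
g = 0.094 − 3.56/41.92 = 0.094 − 0.08492 = 0.00908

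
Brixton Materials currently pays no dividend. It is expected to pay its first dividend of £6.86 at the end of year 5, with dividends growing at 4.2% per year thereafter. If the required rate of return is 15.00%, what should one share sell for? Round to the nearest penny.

Deferred-dividend DDM. At t=4 the remaining stream is a growing perpetuity with first payment D_5 = 6.86.
V_4 = D_5/(r−g) = 6.86/(0.15−0.042) = 63.5185
P₀ = V_4/(1+r)^4 = 63.5185/(1+0.15)^4 = 36.3169

£36.32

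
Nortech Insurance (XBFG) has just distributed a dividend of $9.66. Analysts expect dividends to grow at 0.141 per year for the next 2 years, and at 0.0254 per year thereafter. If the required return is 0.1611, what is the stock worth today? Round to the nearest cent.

Two-stage DDM. Project D₁…D_2 at 0.141, terminal growth 0.0254, discount at r = 0.1611.
D_1 = 11.0221
D_2 = 12.5762
Terminal value at t=2: TV = D_3/(r−g) = 12.8956/(0.1611−0.0254) = 95.0303
P₀ = 11.0221/(1+0.1611)^1 + 12.5762/(1+0.1611)^2 + 95.0303/(1+0.1611)^2 = 89.3104

$89.31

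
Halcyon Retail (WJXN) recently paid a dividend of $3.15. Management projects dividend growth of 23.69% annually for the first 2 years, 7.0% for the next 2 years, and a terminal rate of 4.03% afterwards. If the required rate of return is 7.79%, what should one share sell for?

$129.05

Three-stage DDM. Project D₁…D_4; terminal Gordon value at t=4 with g = 0.0403; discount at r = 0.0779.
D_1 = 3.8962
D_2 = 4.8193
D_3 = 5.1566
D_4 = 5.5176
TV_4 = 5.7399/(0.0779−0.0403) = 152.6575
P₀ = Σ Dₜ/(1+r)ᵗ + TV_4/(1+r)^4 = 129.0520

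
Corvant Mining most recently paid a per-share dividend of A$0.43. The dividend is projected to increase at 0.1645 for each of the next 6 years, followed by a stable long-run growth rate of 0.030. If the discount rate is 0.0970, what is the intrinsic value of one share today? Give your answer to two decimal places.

Two-stage DDM. Project D₁…D_6 at 0.1645, terminal growth 0.03, discount at r = 0.097.
D_1 = 0.5007
D_2 = 0.5831
D_3 = 0.6790
D_4 = 0.7907
D_5 = 0.9208
D_6 = 1.0723
Terminal value at t=6: TV = D_7/(r−g) = 1.1044/(0.097−0.03) = 16.4842
P₀ = 0.5007/(1+0.097)^1 + 0.5831/(1+0.097)^2 + 0.6790/(1+0.097)^3 + 0.7907/(1+0.097)^4 + 0.9208/(1+0.097)^5 + 1.0723/(1+0.097)^6 + 16.4842/(1+0.097)^6 = 12.6549

A$12.65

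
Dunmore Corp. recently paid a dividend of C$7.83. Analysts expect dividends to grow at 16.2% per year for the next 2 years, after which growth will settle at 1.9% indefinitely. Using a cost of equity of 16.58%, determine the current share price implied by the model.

C$69.58

Two-stage DDM. Project D₁…D_2 at 0.162, terminal growth 0.019, discount at r = 0.1658.
D_1 = 9.0985
D_2 = 10.5724
Terminal value at t=2: TV = D_3/(r−g) = 10.7733/(0.1658−0.019) = 73.3875
P₀ = 9.0985/(1+0.1658)^1 + 10.5724/(1+0.1658)^2 + 73.3875/(1+0.1658)^2 = 69.5811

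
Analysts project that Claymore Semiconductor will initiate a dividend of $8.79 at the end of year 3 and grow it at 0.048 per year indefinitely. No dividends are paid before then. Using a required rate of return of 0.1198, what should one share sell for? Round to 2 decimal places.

Deferred-dividend DDM. At t=2 the remaining stream is a growing perpetuity with first payment D_3 = 8.79.
V_2 = D_3/(r−g) = 8.79/(0.1198−0.048) = 122.4234
P₀ = V_2/(1+r)^2 = 122.4234/(1+0.1198)^2 = 97.6300

$97.63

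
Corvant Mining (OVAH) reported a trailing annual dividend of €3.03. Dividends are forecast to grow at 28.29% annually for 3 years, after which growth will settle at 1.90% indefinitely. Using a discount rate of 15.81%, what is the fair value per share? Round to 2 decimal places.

€41.37

Two-stage DDM. Project D₁…D_3 at 0.2829, terminal growth 0.019, discount at r = 0.1581.
D_1 = 3.8872
D_2 = 4.9869
D_3 = 6.3977
Terminal value at t=3: TV = D_4/(r−g) = 6.5192/(0.1581−0.019) = 46.8671
P₀ = 3.8872/(1+0.1581)^1 + 4.9869/(1+0.1581)^2 + 6.3977/(1+0.1581)^3 + 46.8671/(1+0.1581)^3 = 41.3675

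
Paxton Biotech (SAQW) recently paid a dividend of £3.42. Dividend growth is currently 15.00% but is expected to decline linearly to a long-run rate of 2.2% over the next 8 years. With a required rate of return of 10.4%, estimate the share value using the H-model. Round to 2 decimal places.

£63.98

H-model: P₀ = D₀[(1+g_L) + H(g_S−g_L)]/(r−g_L), with H = 8/2 = 4.
P₀ = 3.42 × [(1+0.022) + 4×(0.15−0.022)] / (0.104−0.022)
   = 3.42 × 1.5340 / 0.082 = 63.9790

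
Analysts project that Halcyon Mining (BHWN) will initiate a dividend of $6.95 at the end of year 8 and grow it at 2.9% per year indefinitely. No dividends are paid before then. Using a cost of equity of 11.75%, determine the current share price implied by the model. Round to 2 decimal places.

$36.08

Deferred-dividend DDM. At t=7 the remaining stream is a growing perpetuity with first payment D_8 = 6.95.
V_7 = D_8/(r−g) = 6.95/(0.1175−0.029) = 78.5311
P₀ = V_7/(1+r)^7 = 78.5311/(1+0.1175)^7 = 36.0835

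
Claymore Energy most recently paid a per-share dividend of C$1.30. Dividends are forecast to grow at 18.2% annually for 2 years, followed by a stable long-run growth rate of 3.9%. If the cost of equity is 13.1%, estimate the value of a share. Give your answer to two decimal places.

Two-stage DDM. Project D₁…D_2 at 0.182, terminal growth 0.039, discount at r = 0.131.
D_1 = 1.5366
D_2 = 1.8163
Terminal value at t=2: TV = D_3/(r−g) = 1.8871/(0.131−0.039) = 20.5119
P₀ = 1.5366/(1+0.131)^1 + 1.8163/(1+0.131)^2 + 20.5119/(1+0.131)^2 = 18.8139

C$18.81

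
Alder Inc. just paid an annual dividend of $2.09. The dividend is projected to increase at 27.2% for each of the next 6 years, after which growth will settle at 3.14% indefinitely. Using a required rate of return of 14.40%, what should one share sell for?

Two-stage DDM. Project D₁…D_6 at 0.272, terminal growth 0.0314, discount at r = 0.144.
D_1 = 2.6585
D_2 = 3.3816
D_3 = 4.3014
D_4 = 5.4714
D_5 = 6.9596
D_6 = 8.8526
Terminal value at t=6: TV = D_7/(r−g) = 9.1305/(0.144−0.0314) = 81.0882
P₀ = 2.6585/(1+0.144)^1 + 3.3816/(1+0.144)^2 + 4.3014/(1+0.144)^3 + 5.4714/(1+0.144)^4 + 6.9596/(1+0.144)^5 + 8.8526/(1+0.144)^6 + 81.0882/(1+0.144)^6 = 54.6505

$54.65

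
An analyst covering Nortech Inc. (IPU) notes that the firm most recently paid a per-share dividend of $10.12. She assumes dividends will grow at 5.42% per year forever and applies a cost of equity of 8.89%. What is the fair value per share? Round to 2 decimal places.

Gordon growth model: P₀ = D₁/(r − g). D₁ = 10.12 × (1 + 0.0542) = 10.6685.
P₀ = 10.6685 / (0.0889 − 0.0542) = 10.6685 / 0.0347 = 307.4497

$307.45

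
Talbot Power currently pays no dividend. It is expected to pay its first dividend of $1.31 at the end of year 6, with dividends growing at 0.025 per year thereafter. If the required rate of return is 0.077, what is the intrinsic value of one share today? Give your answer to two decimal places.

$17.39

Deferred-dividend DDM. At t=5 the remaining stream is a growing perpetuity with first payment D_6 = 1.31.
V_5 = D_6/(r−g) = 1.31/(0.077−0.025) = 25.1923
P₀ = V_5/(1+r)^5 = 25.1923/(1+0.077)^5 = 17.3856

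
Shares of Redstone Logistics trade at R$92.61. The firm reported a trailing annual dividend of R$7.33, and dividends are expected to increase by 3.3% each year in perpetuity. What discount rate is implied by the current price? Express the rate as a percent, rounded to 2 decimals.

11.48%

Rearranging the constant-growth DDM: r = D₁/P₀ + g.
D₁ = 7.33 × (1 + 0.033) = 7.5719.
r = 7.5719 / 92.61 + 0.033 = 0.08176 + 0.033 = 0.11476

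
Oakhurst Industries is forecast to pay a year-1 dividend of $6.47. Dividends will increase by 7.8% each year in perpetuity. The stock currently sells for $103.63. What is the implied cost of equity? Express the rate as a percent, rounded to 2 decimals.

14.04%

Rearranging the constant-growth DDM: r = D₁/P₀ + g.
r = 6.4700 / 103.63 + 0.078 = 0.06243 + 0.078 = 0.14043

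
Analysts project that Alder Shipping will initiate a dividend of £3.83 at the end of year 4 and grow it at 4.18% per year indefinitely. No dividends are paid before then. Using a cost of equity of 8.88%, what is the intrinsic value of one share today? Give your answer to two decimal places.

£63.13

Deferred-dividend DDM. At t=3 the remaining stream is a growing perpetuity with first payment D_4 = 3.83.
V_3 = D_4/(r−g) = 3.83/(0.0888−0.0418) = 81.4894
P₀ = V_3/(1+r)^3 = 81.4894/(1+0.0888)^3 = 63.1330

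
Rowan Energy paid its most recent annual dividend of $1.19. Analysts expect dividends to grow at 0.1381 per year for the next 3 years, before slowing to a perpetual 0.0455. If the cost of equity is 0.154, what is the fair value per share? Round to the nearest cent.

$14.47

Two-stage DDM. Project D₁…D_3 at 0.1381, terminal growth 0.0455, discount at r = 0.154.
D_1 = 1.3543
D_2 = 1.5414
D_3 = 1.7542
Terminal value at t=3: TV = D_4/(r−g) = 1.8341/(0.154−0.0455) = 16.9037
P₀ = 1.3543/(1+0.154)^1 + 1.5414/(1+0.154)^2 + 1.7542/(1+0.154)^3 + 16.9037/(1+0.154)^3 = 14.4718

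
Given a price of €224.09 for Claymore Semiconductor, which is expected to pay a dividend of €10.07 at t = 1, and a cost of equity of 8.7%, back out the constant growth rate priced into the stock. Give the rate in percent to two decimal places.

4.21%

From P₀ = D₁/(r − g), the implied growth is g = r − D₁/P₀.
g = 0.087 − 10.07/224.09 = 0.087 − 0.04494 = 0.04206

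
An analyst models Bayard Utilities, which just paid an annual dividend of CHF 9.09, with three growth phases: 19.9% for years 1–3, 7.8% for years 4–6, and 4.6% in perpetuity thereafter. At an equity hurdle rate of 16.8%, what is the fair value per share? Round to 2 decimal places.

Three-stage DDM. Project D₁…D_6; terminal Gordon value at t=6 with g = 0.046; discount at r = 0.168.
D_1 = 10.8989
D_2 = 13.0678
D_3 = 15.6683
D_4 = 16.8904
D_5 = 18.2079
D_6 = 19.6281
TV_6 = 20.5310/(0.168−0.046) = 168.2866
P₀ = Σ Dₜ/(1+r)ᵗ + TV_6/(1+r)^6 = 120.2072

CHF 120.21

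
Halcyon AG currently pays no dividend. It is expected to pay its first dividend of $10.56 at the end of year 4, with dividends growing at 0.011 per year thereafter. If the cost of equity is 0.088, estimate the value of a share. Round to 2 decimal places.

$106.48

Deferred-dividend DDM. At t=3 the remaining stream is a growing perpetuity with first payment D_4 = 10.56.
V_3 = D_4/(r−g) = 10.56/(0.088−0.011) = 137.1429
P₀ = V_3/(1+r)^3 = 137.1429/(1+0.088)^3 = 106.4845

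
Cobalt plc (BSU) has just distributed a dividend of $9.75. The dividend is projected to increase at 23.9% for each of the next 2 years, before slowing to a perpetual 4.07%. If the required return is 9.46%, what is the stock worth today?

Two-stage DDM. Project D₁…D_2 at 0.239, terminal growth 0.0407, discount at r = 0.0946.
D_1 = 12.0802
D_2 = 14.9674
Terminal value at t=2: TV = D_3/(r−g) = 15.5766/(0.0946−0.0407) = 288.9908
P₀ = 12.0802/(1+0.0946)^1 + 14.9674/(1+0.0946)^2 + 288.9908/(1+0.0946)^2 = 264.7260

$264.73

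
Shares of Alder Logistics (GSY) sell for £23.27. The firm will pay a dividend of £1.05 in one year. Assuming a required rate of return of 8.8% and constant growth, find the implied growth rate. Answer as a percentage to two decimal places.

From P₀ = D₁/(r − g), the implied growth is g = r − D₁/P₀.
g = 0.088 − 1.05/23.27 = 0.088 − 0.04512 = 0.04288

4.29%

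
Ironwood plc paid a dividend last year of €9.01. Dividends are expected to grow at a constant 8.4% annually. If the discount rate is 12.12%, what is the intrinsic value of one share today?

€262.55

Gordon growth model: P₀ = D₁/(r − g). D₁ = 9.01 × (1 + 0.084) = 9.7668.
P₀ = 9.7668 / (0.1212 − 0.084) = 9.7668 / 0.0372 = 262.5495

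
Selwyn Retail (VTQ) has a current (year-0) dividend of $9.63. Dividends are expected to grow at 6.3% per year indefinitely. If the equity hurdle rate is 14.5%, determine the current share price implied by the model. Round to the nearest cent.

$124.84

Gordon growth model: P₀ = D₁/(r − g). D₁ = 9.63 × (1 + 0.063) = 10.2367.
P₀ = 10.2367 / (0.145 − 0.063) = 10.2367 / 0.082 = 124.8377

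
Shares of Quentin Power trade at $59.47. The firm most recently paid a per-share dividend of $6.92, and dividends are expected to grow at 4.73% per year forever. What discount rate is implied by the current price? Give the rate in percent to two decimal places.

16.92%

Rearranging the constant-growth DDM: r = D₁/P₀ + g.
D₁ = 6.92 × (1 + 0.0473) = 7.2473.
r = 7.2473 / 59.47 + 0.0473 = 0.12187 + 0.0473 = 0.16917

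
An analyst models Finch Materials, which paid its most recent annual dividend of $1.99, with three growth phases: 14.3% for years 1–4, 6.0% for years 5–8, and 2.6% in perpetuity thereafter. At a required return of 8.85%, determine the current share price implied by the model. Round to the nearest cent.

$53.79

Three-stage DDM. Project D₁…D_8; terminal Gordon value at t=8 with g = 0.026; discount at r = 0.0885.
D_1 = 2.2746
D_2 = 2.5998
D_3 = 2.9716
D_4 = 3.3965
D_5 = 3.6003
D_6 = 3.8164
D_7 = 4.0453
D_8 = 4.2881
TV_8 = 4.3996/(0.0885−0.026) = 70.3929
P₀ = Σ Dₜ/(1+r)ᵗ + TV_8/(1+r)^8 = 53.7875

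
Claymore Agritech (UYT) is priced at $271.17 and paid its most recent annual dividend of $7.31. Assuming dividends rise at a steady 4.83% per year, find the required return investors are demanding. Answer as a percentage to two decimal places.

Rearranging the constant-growth DDM: r = D₁/P₀ + g.
D₁ = 7.31 × (1 + 0.0483) = 7.6631.
r = 7.6631 / 271.17 + 0.0483 = 0.02826 + 0.0483 = 0.07656

7.66%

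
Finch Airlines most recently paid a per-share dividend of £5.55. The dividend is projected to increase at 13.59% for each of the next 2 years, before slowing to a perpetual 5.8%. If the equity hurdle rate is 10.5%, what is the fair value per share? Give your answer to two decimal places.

Two-stage DDM. Project D₁…D_2 at 0.1359, terminal growth 0.058, discount at r = 0.105.
D_1 = 6.3042
D_2 = 7.1610
Terminal value at t=2: TV = D_3/(r−g) = 7.5763/(0.105−0.058) = 161.1985
P₀ = 6.3042/(1+0.105)^1 + 7.1610/(1+0.105)^2 + 161.1985/(1+0.105)^2 = 143.5889

£143.59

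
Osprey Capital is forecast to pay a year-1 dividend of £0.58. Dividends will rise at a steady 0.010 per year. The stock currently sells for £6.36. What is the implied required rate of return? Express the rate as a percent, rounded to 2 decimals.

Rearranging the constant-growth DDM: r = D₁/P₀ + g.
r = 0.5800 / 6.36 + 0.01 = 0.09119 + 0.01 = 0.10119

10.12%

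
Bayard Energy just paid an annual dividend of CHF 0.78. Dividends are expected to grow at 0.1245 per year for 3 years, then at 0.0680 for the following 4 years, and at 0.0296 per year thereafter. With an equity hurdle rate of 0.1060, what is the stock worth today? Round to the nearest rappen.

CHF 15.03

Three-stage DDM. Project D₁…D_7; terminal Gordon value at t=7 with g = 0.0296; discount at r = 0.106.
D_1 = 0.8771
D_2 = 0.9863
D_3 = 1.1091
D_4 = 1.1845
D_5 = 1.2651
D_6 = 1.3511
D_7 = 1.4430
TV_7 = 1.4857/(0.106−0.0296) = 19.4461
P₀ = Σ Dₜ/(1+r)ᵗ + TV_7/(1+r)^7 = 15.0323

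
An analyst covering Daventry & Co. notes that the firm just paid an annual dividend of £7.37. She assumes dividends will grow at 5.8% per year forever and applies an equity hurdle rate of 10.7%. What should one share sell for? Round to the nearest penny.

Gordon growth model: P₀ = D₁/(r − g). D₁ = 7.37 × (1 + 0.058) = 7.7975.
P₀ = 7.7975 / (0.107 − 0.058) = 7.7975 / 0.049 = 159.1318

£159.13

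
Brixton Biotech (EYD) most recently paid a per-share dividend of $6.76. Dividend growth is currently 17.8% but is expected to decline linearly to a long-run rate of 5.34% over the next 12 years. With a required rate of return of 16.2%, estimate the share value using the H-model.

$112.11

H-model: P₀ = D₀[(1+g_L) + H(g_S−g_L)]/(r−g_L), with H = 12/2 = 6.
P₀ = 6.76 × [(1+0.0534) + 6×(0.178−0.0534)] / (0.162−0.0534)
   = 6.76 × 1.8010 / 0.1086 = 112.1064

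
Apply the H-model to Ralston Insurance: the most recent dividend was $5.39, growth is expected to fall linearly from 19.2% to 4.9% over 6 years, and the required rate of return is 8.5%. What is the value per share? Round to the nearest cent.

$221.29

H-model: P₀ = D₀[(1+g_L) + H(g_S−g_L)]/(r−g_L), with H = 6/2 = 3.
P₀ = 5.39 × [(1+0.049) + 3×(0.192−0.049)] / (0.085−0.049)
   = 5.39 × 1.4780 / 0.036 = 221.2894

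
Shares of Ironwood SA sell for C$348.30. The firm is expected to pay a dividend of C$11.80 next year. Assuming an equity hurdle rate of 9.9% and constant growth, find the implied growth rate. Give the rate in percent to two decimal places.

From P₀ = D₁/(r − g), the implied growth is g = r − D₁/P₀.
g = 0.099 − 11.80/348.30 = 0.099 − 0.03388 = 0.06512

6.51%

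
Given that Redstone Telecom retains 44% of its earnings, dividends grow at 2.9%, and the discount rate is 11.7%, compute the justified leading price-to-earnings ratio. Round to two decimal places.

Payout ratio b = 1 − 0.44 = 0.56.
Justified leading P/E = b/(r−g) = 0.56/(0.117−0.029) = 6.3636

6.36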